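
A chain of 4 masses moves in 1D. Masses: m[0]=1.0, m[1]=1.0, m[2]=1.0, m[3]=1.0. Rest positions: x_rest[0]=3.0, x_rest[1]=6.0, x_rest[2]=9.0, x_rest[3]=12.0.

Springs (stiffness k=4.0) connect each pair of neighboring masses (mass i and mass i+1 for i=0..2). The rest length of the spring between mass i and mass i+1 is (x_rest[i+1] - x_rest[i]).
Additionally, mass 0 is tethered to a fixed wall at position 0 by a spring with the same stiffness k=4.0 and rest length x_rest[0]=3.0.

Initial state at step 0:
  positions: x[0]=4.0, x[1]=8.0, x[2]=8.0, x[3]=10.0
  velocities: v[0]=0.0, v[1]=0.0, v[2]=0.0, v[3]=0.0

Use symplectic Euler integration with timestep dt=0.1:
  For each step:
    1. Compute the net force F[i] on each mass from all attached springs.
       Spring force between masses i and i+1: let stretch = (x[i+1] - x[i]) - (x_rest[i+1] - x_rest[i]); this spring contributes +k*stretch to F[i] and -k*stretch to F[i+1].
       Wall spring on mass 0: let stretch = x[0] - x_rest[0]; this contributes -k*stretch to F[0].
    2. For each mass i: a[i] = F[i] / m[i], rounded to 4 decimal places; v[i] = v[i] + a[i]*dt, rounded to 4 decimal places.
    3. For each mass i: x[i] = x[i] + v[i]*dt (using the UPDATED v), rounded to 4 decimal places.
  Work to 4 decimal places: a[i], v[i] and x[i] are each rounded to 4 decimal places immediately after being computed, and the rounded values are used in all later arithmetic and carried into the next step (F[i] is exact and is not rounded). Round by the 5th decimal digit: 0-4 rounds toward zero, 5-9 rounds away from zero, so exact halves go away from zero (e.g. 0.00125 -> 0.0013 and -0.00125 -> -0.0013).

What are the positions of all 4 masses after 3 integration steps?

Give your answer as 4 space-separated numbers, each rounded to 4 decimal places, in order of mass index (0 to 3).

Step 0: x=[4.0000 8.0000 8.0000 10.0000] v=[0.0000 0.0000 0.0000 0.0000]
Step 1: x=[4.0000 7.8400 8.0800 10.0400] v=[0.0000 -1.6000 0.8000 0.4000]
Step 2: x=[3.9936 7.5360 8.2288 10.1216] v=[-0.0640 -3.0400 1.4880 0.8160]
Step 3: x=[3.9692 7.1180 8.4256 10.2475] v=[-0.2445 -4.1798 1.9680 1.2589]

Answer: 3.9692 7.1180 8.4256 10.2475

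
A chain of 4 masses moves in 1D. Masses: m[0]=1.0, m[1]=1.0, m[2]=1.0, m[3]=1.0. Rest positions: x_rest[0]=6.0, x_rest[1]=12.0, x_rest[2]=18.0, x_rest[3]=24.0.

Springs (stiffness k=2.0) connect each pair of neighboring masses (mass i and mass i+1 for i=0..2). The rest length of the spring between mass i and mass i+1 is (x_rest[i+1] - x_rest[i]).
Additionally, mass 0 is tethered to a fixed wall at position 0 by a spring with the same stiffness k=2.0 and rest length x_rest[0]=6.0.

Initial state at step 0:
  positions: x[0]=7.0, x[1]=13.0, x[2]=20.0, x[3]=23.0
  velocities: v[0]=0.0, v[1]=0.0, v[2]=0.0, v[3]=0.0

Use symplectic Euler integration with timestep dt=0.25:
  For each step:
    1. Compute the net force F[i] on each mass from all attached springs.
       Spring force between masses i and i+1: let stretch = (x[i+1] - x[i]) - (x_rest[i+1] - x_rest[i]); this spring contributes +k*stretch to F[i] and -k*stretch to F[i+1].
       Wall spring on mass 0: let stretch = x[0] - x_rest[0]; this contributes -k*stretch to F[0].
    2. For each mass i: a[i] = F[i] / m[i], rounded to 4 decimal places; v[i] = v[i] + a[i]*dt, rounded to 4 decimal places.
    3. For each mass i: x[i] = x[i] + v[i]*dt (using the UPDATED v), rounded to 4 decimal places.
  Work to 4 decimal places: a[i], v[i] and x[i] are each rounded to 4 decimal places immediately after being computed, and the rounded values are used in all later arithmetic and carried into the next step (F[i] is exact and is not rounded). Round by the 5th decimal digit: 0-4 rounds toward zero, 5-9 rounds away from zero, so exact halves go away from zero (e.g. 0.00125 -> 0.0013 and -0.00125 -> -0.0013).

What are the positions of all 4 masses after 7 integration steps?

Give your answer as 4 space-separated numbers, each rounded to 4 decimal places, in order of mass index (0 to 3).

Step 0: x=[7.0000 13.0000 20.0000 23.0000] v=[0.0000 0.0000 0.0000 0.0000]
Step 1: x=[6.8750 13.1250 19.5000 23.3750] v=[-0.5000 0.5000 -2.0000 1.5000]
Step 2: x=[6.6719 13.2656 18.6875 24.0156] v=[-0.8125 0.5625 -3.2500 2.5625]
Step 3: x=[6.4590 13.2598 17.8633 24.7402] v=[-0.8516 -0.0234 -3.2969 2.8985]
Step 4: x=[6.2888 12.9793 17.3233 25.3552] v=[-0.6807 -1.1221 -2.1602 2.4601]
Step 5: x=[6.1688 12.4055 17.2442 25.7163] v=[-0.4799 -2.2954 -0.3163 1.4442]
Step 6: x=[6.0573 11.6569 17.6193 25.7684] v=[-0.4460 -2.9944 1.5004 0.2082]
Step 7: x=[5.8886 10.9537 18.2678 25.5518] v=[-0.6749 -2.8130 2.5938 -0.8664]

Answer: 5.8886 10.9537 18.2678 25.5518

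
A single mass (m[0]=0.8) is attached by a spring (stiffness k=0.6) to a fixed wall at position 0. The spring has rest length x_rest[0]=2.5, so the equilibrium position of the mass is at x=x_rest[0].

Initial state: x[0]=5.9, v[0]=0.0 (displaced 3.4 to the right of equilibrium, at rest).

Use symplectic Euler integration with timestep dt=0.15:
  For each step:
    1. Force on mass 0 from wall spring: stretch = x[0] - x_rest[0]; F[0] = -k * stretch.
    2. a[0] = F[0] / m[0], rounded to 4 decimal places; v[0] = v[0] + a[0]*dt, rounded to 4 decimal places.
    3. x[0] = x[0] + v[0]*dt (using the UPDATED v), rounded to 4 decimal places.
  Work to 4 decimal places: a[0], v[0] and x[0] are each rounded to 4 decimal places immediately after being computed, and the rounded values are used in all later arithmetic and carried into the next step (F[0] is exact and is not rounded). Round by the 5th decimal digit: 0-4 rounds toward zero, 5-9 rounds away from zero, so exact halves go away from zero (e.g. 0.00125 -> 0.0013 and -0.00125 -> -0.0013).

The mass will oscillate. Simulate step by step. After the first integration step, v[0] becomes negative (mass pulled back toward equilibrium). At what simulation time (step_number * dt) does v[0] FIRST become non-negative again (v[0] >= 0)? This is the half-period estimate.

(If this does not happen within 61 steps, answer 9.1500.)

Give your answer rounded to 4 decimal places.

Answer: 3.7500

Derivation:
Step 0: x=[5.9000] v=[0.0000]
Step 1: x=[5.8426] v=[-0.3825]
Step 2: x=[5.7288] v=[-0.7586]
Step 3: x=[5.5605] v=[-1.1218]
Step 4: x=[5.3406] v=[-1.4661]
Step 5: x=[5.0727] v=[-1.7857]
Step 6: x=[4.7614] v=[-2.0751]
Step 7: x=[4.4120] v=[-2.3295]
Step 8: x=[4.0303] v=[-2.5446]
Step 9: x=[3.6228] v=[-2.7168]
Step 10: x=[3.1963] v=[-2.8431]
Step 11: x=[2.7581] v=[-2.9214]
Step 12: x=[2.3155] v=[-2.9504]
Step 13: x=[1.8761] v=[-2.9296]
Step 14: x=[1.4472] v=[-2.8594]
Step 15: x=[1.0361] v=[-2.7410]
Step 16: x=[0.6497] v=[-2.5763]
Step 17: x=[0.2945] v=[-2.3681]
Step 18: x=[-0.0235] v=[-2.1200]
Step 19: x=[-0.2989] v=[-1.8361]
Step 20: x=[-0.5271] v=[-1.5212]
Step 21: x=[-0.7042] v=[-1.1807]
Step 22: x=[-0.8272] v=[-0.8202]
Step 23: x=[-0.8941] v=[-0.4459]
Step 24: x=[-0.9037] v=[-0.0641]
Step 25: x=[-0.8559] v=[0.3188]
First v>=0 after going negative at step 25, time=3.7500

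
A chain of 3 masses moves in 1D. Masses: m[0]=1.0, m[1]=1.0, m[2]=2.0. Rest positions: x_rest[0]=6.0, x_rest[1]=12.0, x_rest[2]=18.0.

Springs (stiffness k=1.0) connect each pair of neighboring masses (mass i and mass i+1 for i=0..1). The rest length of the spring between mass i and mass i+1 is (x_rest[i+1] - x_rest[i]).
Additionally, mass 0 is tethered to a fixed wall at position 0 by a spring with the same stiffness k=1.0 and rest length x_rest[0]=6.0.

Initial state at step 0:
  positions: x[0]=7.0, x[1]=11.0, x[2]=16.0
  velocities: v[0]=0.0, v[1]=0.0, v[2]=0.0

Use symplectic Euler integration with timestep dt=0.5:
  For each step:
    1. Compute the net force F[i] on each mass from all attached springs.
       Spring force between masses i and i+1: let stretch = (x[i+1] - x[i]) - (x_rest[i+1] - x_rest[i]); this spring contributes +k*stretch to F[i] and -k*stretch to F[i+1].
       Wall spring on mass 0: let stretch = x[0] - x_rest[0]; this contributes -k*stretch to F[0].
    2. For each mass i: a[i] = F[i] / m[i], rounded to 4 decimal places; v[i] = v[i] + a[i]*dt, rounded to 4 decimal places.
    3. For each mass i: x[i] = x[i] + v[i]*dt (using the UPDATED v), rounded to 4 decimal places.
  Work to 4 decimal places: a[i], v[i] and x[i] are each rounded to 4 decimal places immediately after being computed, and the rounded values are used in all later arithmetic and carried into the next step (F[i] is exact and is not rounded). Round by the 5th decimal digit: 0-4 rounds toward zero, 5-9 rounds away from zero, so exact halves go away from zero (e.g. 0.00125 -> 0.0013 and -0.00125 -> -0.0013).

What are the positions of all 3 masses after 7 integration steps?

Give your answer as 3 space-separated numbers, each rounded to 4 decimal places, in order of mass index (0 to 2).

Answer: 5.8991 10.8130 17.9575

Derivation:
Step 0: x=[7.0000 11.0000 16.0000] v=[0.0000 0.0000 0.0000]
Step 1: x=[6.2500 11.2500 16.1250] v=[-1.5000 0.5000 0.2500]
Step 2: x=[5.1875 11.4688 16.3907] v=[-2.1250 0.4375 0.5313]
Step 3: x=[4.3985 11.3477 16.7912] v=[-1.5781 -0.2422 0.8009]
Step 4: x=[4.2471 10.8502 17.2613] v=[-0.3028 -0.9951 0.9401]
Step 5: x=[4.6847 10.3047 17.6800] v=[0.8752 -1.0911 0.8373]
Step 6: x=[5.3562 10.1980 17.9268] v=[1.3429 -0.2135 0.4935]
Step 7: x=[5.8991 10.8130 17.9575] v=[1.0857 1.2300 0.0613]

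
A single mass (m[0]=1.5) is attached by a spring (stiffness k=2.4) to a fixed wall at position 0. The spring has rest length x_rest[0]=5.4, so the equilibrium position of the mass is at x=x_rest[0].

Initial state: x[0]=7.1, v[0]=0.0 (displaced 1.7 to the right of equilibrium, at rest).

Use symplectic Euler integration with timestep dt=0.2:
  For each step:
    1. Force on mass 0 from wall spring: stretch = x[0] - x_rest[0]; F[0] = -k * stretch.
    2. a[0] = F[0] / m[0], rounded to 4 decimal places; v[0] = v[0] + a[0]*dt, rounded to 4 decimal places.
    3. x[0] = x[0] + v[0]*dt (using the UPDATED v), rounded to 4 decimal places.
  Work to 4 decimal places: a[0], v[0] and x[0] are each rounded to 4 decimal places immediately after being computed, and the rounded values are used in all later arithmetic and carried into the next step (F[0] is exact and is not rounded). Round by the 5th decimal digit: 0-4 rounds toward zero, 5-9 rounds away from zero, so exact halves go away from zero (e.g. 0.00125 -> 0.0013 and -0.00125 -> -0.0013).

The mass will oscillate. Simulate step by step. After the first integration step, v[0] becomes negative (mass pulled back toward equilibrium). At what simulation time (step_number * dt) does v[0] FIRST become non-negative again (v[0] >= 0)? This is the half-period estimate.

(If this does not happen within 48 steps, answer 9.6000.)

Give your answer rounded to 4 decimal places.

Step 0: x=[7.1000] v=[0.0000]
Step 1: x=[6.9912] v=[-0.5440]
Step 2: x=[6.7806] v=[-1.0532]
Step 3: x=[6.4816] v=[-1.4950]
Step 4: x=[6.1134] v=[-1.8411]
Step 5: x=[5.6995] v=[-2.0694]
Step 6: x=[5.2665] v=[-2.1652]
Step 7: x=[4.8420] v=[-2.1225]
Step 8: x=[4.4532] v=[-1.9439]
Step 9: x=[4.1250] v=[-1.6409]
Step 10: x=[3.8784] v=[-1.2329]
Step 11: x=[3.7292] v=[-0.7460]
Step 12: x=[3.6869] v=[-0.2113]
Step 13: x=[3.7543] v=[0.3369]
First v>=0 after going negative at step 13, time=2.6000

Answer: 2.6000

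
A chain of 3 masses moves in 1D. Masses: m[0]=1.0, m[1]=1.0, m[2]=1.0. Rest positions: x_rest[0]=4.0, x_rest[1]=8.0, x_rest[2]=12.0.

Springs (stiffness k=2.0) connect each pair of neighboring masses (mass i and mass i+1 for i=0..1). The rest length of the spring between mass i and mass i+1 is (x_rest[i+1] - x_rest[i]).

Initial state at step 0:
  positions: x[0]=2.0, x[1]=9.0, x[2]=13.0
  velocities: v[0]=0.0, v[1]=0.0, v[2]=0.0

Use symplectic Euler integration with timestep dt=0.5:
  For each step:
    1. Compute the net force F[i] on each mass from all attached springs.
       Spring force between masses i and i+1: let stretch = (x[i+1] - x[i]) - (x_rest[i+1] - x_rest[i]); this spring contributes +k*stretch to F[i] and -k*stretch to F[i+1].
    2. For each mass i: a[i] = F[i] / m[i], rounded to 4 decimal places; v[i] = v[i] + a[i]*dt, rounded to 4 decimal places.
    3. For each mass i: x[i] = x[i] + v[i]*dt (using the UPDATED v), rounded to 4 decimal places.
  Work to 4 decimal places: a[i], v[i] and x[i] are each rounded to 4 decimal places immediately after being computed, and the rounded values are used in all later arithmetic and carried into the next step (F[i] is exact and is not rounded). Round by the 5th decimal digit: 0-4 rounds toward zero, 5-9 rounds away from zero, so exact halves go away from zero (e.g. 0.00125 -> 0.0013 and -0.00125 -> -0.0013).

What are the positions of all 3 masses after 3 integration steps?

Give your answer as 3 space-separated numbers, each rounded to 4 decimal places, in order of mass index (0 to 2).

Answer: 5.3750 7.8750 10.7500

Derivation:
Step 0: x=[2.0000 9.0000 13.0000] v=[0.0000 0.0000 0.0000]
Step 1: x=[3.5000 7.5000 13.0000] v=[3.0000 -3.0000 0.0000]
Step 2: x=[5.0000 6.7500 12.2500] v=[3.0000 -1.5000 -1.5000]
Step 3: x=[5.3750 7.8750 10.7500] v=[0.7500 2.2500 -3.0000]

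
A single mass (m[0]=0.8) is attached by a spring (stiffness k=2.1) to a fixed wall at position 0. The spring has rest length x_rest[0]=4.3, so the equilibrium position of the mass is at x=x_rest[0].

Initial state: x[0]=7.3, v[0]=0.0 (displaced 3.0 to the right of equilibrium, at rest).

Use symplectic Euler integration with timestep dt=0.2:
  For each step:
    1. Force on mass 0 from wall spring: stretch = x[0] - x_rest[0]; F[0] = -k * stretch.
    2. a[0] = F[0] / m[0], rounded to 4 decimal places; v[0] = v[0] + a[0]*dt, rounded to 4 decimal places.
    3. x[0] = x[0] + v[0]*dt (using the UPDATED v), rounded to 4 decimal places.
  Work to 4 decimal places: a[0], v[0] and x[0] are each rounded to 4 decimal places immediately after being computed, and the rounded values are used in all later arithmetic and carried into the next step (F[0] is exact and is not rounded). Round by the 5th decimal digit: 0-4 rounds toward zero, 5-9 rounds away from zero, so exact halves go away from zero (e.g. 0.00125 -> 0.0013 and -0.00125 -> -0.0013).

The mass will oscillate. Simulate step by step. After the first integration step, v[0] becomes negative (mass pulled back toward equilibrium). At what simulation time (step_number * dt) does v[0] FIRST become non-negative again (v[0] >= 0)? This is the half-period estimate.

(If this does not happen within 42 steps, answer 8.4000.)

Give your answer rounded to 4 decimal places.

Step 0: x=[7.3000] v=[0.0000]
Step 1: x=[6.9850] v=[-1.5750]
Step 2: x=[6.3881] v=[-2.9846]
Step 3: x=[5.5719] v=[-4.0809]
Step 4: x=[4.6222] v=[-4.7486]
Step 5: x=[3.6386] v=[-4.9178]
Step 6: x=[2.7245] v=[-4.5706]
Step 7: x=[1.9758] v=[-3.7435]
Step 8: x=[1.4711] v=[-2.5233]
Step 9: x=[1.2635] v=[-1.0381]
Step 10: x=[1.3747] v=[0.5561]
First v>=0 after going negative at step 10, time=2.0000

Answer: 2.0000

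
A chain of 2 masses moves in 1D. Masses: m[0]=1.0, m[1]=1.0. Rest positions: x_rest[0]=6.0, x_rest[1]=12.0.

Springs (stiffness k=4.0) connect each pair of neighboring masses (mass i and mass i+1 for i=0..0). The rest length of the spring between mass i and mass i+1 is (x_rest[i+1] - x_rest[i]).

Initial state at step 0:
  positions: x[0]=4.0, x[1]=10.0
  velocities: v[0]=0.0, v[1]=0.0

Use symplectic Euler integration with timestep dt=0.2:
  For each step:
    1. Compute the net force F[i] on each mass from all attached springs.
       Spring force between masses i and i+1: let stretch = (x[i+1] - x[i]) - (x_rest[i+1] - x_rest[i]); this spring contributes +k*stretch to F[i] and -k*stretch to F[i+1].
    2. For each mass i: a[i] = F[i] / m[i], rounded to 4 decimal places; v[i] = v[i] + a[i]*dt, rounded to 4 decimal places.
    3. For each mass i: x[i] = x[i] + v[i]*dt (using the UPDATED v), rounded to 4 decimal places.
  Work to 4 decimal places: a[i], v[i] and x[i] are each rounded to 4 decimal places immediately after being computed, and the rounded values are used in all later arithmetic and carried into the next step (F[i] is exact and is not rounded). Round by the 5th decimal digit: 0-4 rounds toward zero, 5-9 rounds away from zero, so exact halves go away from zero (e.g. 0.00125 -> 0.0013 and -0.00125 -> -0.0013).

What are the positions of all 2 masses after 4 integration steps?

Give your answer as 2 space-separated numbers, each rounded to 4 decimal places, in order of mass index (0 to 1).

Answer: 4.0000 10.0000

Derivation:
Step 0: x=[4.0000 10.0000] v=[0.0000 0.0000]
Step 1: x=[4.0000 10.0000] v=[0.0000 0.0000]
Step 2: x=[4.0000 10.0000] v=[0.0000 0.0000]
Step 3: x=[4.0000 10.0000] v=[0.0000 0.0000]
Step 4: x=[4.0000 10.0000] v=[0.0000 0.0000]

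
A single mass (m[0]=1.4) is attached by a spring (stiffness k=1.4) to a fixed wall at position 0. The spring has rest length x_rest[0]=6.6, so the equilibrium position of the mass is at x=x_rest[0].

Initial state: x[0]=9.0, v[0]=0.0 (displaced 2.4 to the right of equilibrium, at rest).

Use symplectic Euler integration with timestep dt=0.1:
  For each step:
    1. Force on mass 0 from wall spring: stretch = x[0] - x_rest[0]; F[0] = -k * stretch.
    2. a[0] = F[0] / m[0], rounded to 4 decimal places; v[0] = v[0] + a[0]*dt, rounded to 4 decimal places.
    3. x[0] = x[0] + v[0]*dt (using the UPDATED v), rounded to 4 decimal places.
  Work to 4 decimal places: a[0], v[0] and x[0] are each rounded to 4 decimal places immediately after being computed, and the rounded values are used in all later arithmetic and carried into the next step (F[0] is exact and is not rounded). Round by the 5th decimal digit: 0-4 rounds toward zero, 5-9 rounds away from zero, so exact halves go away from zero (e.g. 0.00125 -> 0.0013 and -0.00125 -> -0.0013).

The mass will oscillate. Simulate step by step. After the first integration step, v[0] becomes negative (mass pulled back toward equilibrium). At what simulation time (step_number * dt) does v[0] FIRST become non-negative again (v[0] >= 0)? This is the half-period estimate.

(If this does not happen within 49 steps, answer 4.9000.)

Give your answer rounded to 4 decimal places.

Step 0: x=[9.0000] v=[0.0000]
Step 1: x=[8.9760] v=[-0.2400]
Step 2: x=[8.9282] v=[-0.4776]
Step 3: x=[8.8572] v=[-0.7104]
Step 4: x=[8.7636] v=[-0.9361]
Step 5: x=[8.6484] v=[-1.1525]
Step 6: x=[8.5127] v=[-1.3573]
Step 7: x=[8.3578] v=[-1.5486]
Step 8: x=[8.1854] v=[-1.7244]
Step 9: x=[7.9971] v=[-1.8829]
Step 10: x=[7.7948] v=[-2.0226]
Step 11: x=[7.5806] v=[-2.1421]
Step 12: x=[7.3566] v=[-2.2402]
Step 13: x=[7.1250] v=[-2.3159]
Step 14: x=[6.8882] v=[-2.3684]
Step 15: x=[6.6485] v=[-2.3972]
Step 16: x=[6.4083] v=[-2.4021]
Step 17: x=[6.1700] v=[-2.3829]
Step 18: x=[5.9360] v=[-2.3399]
Step 19: x=[5.7087] v=[-2.2735]
Step 20: x=[5.4903] v=[-2.1844]
Step 21: x=[5.2830] v=[-2.0734]
Step 22: x=[5.0888] v=[-1.9417]
Step 23: x=[4.9097] v=[-1.7906]
Step 24: x=[4.7475] v=[-1.6216]
Step 25: x=[4.6039] v=[-1.4364]
Step 26: x=[4.4802] v=[-1.2368]
Step 27: x=[4.3777] v=[-1.0248]
Step 28: x=[4.2974] v=[-0.8026]
Step 29: x=[4.2402] v=[-0.5723]
Step 30: x=[4.2066] v=[-0.3363]
Step 31: x=[4.1969] v=[-0.0970]
Step 32: x=[4.2112] v=[0.1433]
First v>=0 after going negative at step 32, time=3.2000

Answer: 3.2000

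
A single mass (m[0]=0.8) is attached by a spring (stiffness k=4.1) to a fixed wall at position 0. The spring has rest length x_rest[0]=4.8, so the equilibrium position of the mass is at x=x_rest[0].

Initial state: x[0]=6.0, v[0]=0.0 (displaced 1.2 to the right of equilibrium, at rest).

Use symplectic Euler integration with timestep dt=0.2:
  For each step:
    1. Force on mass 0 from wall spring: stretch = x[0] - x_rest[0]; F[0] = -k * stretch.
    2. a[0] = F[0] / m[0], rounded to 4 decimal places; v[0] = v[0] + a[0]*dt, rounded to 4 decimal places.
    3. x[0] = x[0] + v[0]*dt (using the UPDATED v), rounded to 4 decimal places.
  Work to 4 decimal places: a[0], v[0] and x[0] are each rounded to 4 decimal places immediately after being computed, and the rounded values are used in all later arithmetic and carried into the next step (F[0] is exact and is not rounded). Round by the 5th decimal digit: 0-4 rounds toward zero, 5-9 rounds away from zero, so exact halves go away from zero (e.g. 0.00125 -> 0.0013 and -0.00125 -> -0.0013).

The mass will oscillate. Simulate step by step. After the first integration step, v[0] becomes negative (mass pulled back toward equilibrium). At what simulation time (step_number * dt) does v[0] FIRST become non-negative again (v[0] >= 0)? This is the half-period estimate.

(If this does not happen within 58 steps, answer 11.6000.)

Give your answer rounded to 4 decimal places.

Answer: 1.4000

Derivation:
Step 0: x=[6.0000] v=[0.0000]
Step 1: x=[5.7540] v=[-1.2300]
Step 2: x=[5.3124] v=[-2.2079]
Step 3: x=[4.7658] v=[-2.7331]
Step 4: x=[4.2262] v=[-2.6980]
Step 5: x=[3.8042] v=[-2.1099]
Step 6: x=[3.5864] v=[-1.0892]
Step 7: x=[3.6173] v=[0.1547]
First v>=0 after going negative at step 7, time=1.4000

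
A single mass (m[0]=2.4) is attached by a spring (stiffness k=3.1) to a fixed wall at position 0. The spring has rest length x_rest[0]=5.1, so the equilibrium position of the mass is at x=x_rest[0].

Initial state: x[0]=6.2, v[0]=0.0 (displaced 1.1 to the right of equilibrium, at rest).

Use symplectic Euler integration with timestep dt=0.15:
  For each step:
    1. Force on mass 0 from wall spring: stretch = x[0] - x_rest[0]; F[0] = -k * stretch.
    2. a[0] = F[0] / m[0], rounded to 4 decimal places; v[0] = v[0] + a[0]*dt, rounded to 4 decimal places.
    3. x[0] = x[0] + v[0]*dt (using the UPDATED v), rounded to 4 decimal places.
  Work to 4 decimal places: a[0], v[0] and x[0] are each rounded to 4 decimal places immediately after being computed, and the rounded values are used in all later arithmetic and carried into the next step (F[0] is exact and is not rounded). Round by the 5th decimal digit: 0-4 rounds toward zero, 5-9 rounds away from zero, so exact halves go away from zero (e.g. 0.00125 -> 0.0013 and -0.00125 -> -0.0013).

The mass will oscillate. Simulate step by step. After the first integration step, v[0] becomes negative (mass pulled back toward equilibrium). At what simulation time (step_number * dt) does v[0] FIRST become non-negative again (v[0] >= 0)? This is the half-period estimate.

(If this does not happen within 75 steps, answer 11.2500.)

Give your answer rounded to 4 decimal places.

Answer: 2.8500

Derivation:
Step 0: x=[6.2000] v=[0.0000]
Step 1: x=[6.1680] v=[-0.2131]
Step 2: x=[6.1050] v=[-0.4200]
Step 3: x=[6.0128] v=[-0.6147]
Step 4: x=[5.8941] v=[-0.7916]
Step 5: x=[5.7523] v=[-0.9455]
Step 6: x=[5.5915] v=[-1.0719]
Step 7: x=[5.4164] v=[-1.1671]
Step 8: x=[5.2321] v=[-1.2284]
Step 9: x=[5.0440] v=[-1.2540]
Step 10: x=[4.8575] v=[-1.2432]
Step 11: x=[4.6781] v=[-1.1962]
Step 12: x=[4.5109] v=[-1.1145]
Step 13: x=[4.3608] v=[-1.0004]
Step 14: x=[4.2322] v=[-0.8572]
Step 15: x=[4.1288] v=[-0.6891]
Step 16: x=[4.0537] v=[-0.5009]
Step 17: x=[4.0090] v=[-0.2982]
Step 18: x=[3.9960] v=[-0.0868]
Step 19: x=[4.0151] v=[0.1271]
First v>=0 after going negative at step 19, time=2.8500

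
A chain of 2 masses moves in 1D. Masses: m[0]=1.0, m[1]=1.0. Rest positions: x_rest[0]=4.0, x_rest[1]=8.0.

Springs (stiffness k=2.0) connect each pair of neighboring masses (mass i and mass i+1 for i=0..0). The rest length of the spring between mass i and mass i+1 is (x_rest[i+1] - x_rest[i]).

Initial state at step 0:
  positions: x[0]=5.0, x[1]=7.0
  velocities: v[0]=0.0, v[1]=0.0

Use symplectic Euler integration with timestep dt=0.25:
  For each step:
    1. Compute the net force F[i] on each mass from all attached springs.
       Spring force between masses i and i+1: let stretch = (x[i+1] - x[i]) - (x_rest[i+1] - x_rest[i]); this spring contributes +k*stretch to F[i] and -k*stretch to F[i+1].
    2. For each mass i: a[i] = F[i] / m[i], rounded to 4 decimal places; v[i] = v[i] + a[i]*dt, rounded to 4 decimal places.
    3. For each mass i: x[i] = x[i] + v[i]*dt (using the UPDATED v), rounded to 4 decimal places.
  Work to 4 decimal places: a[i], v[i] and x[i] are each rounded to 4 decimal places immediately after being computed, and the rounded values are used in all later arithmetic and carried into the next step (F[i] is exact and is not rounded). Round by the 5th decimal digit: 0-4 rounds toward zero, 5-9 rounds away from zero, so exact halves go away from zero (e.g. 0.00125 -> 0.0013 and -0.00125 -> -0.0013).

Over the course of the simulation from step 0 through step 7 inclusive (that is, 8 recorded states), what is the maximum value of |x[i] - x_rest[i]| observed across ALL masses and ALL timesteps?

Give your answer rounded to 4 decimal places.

Answer: 1.0223

Derivation:
Step 0: x=[5.0000 7.0000] v=[0.0000 0.0000]
Step 1: x=[4.7500 7.2500] v=[-1.0000 1.0000]
Step 2: x=[4.3125 7.6875] v=[-1.7500 1.7500]
Step 3: x=[3.7969 8.2031] v=[-2.0625 2.0625]
Step 4: x=[3.3321 8.6680] v=[-1.8594 1.8594]
Step 5: x=[3.0342 8.9659] v=[-1.1915 1.1915]
Step 6: x=[2.9778 9.0223] v=[-0.2257 0.2257]
Step 7: x=[3.1770 8.8232] v=[0.7966 -0.7966]
Max displacement = 1.0223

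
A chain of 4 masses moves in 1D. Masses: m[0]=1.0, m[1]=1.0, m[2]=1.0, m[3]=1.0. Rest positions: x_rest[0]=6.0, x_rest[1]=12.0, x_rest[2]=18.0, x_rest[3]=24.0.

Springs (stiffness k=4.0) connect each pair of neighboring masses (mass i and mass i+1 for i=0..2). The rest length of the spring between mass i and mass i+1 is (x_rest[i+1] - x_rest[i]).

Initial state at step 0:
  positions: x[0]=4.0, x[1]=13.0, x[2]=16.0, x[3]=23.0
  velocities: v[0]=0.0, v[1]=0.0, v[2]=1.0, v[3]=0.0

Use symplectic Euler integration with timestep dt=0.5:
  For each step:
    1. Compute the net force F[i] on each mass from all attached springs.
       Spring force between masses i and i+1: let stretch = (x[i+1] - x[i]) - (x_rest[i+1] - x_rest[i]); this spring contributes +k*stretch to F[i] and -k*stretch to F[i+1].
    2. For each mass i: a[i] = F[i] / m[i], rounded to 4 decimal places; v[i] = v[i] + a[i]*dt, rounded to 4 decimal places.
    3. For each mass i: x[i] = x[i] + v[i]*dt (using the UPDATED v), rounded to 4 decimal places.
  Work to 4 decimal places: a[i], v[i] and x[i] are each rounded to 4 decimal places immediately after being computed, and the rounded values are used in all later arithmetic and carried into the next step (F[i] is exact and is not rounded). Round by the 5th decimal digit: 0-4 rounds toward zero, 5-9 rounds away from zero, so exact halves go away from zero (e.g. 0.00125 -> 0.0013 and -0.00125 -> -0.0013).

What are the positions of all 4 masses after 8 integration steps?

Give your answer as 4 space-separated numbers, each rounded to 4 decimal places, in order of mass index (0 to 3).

Step 0: x=[4.0000 13.0000 16.0000 23.0000] v=[0.0000 0.0000 1.0000 0.0000]
Step 1: x=[7.0000 7.0000 20.5000 22.0000] v=[6.0000 -12.0000 9.0000 -2.0000]
Step 2: x=[4.0000 14.5000 13.0000 25.5000] v=[-6.0000 15.0000 -15.0000 7.0000]
Step 3: x=[5.5000 10.0000 19.5000 22.5000] v=[3.0000 -9.0000 13.0000 -6.0000]
Step 4: x=[5.5000 10.5000 19.5000 22.5000] v=[0.0000 1.0000 0.0000 0.0000]
Step 5: x=[4.5000 15.0000 13.5000 25.5000] v=[-2.0000 9.0000 -12.0000 6.0000]
Step 6: x=[8.0000 7.5000 21.0000 22.5000] v=[7.0000 -15.0000 15.0000 -6.0000]
Step 7: x=[5.0000 14.0000 16.5000 24.0000] v=[-6.0000 13.0000 -9.0000 3.0000]
Step 8: x=[5.0000 14.0000 17.0000 24.0000] v=[0.0000 0.0000 1.0000 0.0000]

Answer: 5.0000 14.0000 17.0000 24.0000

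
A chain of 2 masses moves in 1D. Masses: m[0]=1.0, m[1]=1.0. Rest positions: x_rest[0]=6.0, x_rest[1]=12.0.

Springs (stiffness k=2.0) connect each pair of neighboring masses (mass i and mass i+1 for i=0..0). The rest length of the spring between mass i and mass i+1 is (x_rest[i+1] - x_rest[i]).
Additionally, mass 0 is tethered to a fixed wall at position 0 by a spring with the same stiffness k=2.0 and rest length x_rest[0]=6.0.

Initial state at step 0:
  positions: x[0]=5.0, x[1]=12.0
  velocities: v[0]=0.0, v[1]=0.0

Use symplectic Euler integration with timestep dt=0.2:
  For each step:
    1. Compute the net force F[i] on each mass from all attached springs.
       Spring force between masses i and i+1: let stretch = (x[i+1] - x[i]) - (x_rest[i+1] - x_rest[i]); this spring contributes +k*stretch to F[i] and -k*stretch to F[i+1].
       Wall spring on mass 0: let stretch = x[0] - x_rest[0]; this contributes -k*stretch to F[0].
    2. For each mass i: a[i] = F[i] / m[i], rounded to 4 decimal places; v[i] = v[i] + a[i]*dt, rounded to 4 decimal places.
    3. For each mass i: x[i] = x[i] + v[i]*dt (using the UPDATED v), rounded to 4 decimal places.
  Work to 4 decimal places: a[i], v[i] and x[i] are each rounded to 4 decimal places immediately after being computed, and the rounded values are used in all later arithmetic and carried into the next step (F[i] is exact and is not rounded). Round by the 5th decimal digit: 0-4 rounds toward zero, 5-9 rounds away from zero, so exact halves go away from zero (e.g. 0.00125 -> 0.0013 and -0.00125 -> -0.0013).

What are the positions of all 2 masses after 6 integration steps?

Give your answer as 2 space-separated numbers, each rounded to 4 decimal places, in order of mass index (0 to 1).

Answer: 6.6196 11.3567

Derivation:
Step 0: x=[5.0000 12.0000] v=[0.0000 0.0000]
Step 1: x=[5.1600 11.9200] v=[0.8000 -0.4000]
Step 2: x=[5.4480 11.7792] v=[1.4400 -0.7040]
Step 3: x=[5.8067 11.6119] v=[1.7933 -0.8365]
Step 4: x=[6.1652 11.4602] v=[1.7927 -0.7586]
Step 5: x=[6.4541 11.3649] v=[1.4446 -0.4766]
Step 6: x=[6.6196 11.3567] v=[0.8273 -0.0409]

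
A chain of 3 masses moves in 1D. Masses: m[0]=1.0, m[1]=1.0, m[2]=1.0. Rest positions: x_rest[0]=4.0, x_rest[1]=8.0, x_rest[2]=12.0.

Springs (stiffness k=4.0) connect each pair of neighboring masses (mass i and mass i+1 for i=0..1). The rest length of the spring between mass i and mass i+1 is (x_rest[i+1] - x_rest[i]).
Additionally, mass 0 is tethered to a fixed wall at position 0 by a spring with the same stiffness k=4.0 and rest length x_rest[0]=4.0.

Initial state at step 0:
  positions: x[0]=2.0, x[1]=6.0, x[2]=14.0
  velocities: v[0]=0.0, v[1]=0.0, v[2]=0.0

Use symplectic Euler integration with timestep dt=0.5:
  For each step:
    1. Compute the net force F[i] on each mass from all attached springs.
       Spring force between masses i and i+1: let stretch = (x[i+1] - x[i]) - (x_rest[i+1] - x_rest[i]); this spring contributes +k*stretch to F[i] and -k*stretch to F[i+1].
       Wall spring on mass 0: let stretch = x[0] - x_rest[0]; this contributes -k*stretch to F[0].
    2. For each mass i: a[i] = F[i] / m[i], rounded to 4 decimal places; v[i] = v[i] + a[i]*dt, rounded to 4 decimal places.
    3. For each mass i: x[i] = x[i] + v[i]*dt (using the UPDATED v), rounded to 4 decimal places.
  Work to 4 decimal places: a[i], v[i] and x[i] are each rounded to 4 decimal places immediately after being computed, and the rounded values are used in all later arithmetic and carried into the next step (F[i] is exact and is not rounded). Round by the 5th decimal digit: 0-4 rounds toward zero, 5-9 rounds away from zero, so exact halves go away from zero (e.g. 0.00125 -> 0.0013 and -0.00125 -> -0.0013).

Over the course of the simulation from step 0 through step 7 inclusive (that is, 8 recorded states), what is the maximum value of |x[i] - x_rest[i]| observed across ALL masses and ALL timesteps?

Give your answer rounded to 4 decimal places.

Step 0: x=[2.0000 6.0000 14.0000] v=[0.0000 0.0000 0.0000]
Step 1: x=[4.0000 10.0000 10.0000] v=[4.0000 8.0000 -8.0000]
Step 2: x=[8.0000 8.0000 10.0000] v=[8.0000 -4.0000 0.0000]
Step 3: x=[4.0000 8.0000 12.0000] v=[-8.0000 0.0000 4.0000]
Step 4: x=[0.0000 8.0000 14.0000] v=[-8.0000 0.0000 4.0000]
Step 5: x=[4.0000 6.0000 14.0000] v=[8.0000 -4.0000 0.0000]
Step 6: x=[6.0000 10.0000 10.0000] v=[4.0000 8.0000 -8.0000]
Step 7: x=[6.0000 10.0000 10.0000] v=[0.0000 0.0000 0.0000]
Max displacement = 4.0000

Answer: 4.0000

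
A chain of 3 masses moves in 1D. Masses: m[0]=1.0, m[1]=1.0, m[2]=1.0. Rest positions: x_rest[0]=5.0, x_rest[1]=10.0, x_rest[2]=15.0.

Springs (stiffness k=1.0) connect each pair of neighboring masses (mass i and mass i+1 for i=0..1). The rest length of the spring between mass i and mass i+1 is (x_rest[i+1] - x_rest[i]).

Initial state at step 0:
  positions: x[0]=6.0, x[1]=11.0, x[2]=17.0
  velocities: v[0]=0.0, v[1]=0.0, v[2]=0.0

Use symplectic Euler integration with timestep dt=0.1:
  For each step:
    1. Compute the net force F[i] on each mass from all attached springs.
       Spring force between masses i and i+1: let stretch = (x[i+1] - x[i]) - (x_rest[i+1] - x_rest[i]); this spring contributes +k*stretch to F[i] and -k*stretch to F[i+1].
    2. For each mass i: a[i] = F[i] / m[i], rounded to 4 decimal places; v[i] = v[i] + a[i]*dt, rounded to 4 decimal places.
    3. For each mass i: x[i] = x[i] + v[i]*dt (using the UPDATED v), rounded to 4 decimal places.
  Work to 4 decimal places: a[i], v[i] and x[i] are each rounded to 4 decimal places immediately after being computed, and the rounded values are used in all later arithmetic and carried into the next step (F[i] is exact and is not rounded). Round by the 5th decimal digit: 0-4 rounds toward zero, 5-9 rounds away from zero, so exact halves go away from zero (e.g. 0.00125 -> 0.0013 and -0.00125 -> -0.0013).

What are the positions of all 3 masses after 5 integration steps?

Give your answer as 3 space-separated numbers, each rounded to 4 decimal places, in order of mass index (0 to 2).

Step 0: x=[6.0000 11.0000 17.0000] v=[0.0000 0.0000 0.0000]
Step 1: x=[6.0000 11.0100 16.9900] v=[0.0000 0.1000 -0.1000]
Step 2: x=[6.0001 11.0297 16.9702] v=[0.0010 0.1970 -0.1980]
Step 3: x=[6.0005 11.0585 16.9410] v=[0.0040 0.2881 -0.2921]
Step 4: x=[6.0015 11.0956 16.9030] v=[0.0098 0.3706 -0.3804]
Step 5: x=[6.0034 11.1398 16.8569] v=[0.0192 0.4419 -0.4611]

Answer: 6.0034 11.1398 16.8569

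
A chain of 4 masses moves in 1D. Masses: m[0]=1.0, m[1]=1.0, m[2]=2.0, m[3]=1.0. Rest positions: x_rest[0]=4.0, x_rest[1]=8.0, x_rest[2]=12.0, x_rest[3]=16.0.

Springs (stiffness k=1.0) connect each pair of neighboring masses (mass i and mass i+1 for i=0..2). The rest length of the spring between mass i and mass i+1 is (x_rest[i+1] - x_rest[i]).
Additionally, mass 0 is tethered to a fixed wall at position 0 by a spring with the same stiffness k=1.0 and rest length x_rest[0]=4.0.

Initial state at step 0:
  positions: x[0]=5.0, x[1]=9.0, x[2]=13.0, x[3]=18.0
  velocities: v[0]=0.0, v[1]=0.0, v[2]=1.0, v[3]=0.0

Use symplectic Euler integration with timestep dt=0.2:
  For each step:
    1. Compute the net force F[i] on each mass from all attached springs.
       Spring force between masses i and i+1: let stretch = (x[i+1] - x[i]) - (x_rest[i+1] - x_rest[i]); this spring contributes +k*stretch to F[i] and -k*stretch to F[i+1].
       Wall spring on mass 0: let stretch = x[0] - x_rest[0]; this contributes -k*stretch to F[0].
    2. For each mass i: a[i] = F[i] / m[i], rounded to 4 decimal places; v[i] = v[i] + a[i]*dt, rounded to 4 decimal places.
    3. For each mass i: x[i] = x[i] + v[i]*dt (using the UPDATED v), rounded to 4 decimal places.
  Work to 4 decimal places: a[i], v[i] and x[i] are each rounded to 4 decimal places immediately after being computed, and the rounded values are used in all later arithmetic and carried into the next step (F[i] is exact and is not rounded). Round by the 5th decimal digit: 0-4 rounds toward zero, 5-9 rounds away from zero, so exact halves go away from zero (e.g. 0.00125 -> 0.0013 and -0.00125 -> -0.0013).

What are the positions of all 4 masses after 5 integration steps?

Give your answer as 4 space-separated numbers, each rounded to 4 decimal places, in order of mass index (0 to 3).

Step 0: x=[5.0000 9.0000 13.0000 18.0000] v=[0.0000 0.0000 1.0000 0.0000]
Step 1: x=[4.9600 9.0000 13.2200 17.9600] v=[-0.2000 0.0000 1.1000 -0.2000]
Step 2: x=[4.8832 9.0072 13.4504 17.8904] v=[-0.3840 0.0360 1.1520 -0.3480]
Step 3: x=[4.7760 9.0272 13.6807 17.8032] v=[-0.5358 0.0998 1.1517 -0.4360]
Step 4: x=[4.6478 9.0633 13.9004 17.7111] v=[-0.6408 0.1803 1.0986 -0.4605]
Step 5: x=[4.5103 9.1162 14.0996 17.6266] v=[-0.6873 0.2646 0.9960 -0.4226]

Answer: 4.5103 9.1162 14.0996 17.6266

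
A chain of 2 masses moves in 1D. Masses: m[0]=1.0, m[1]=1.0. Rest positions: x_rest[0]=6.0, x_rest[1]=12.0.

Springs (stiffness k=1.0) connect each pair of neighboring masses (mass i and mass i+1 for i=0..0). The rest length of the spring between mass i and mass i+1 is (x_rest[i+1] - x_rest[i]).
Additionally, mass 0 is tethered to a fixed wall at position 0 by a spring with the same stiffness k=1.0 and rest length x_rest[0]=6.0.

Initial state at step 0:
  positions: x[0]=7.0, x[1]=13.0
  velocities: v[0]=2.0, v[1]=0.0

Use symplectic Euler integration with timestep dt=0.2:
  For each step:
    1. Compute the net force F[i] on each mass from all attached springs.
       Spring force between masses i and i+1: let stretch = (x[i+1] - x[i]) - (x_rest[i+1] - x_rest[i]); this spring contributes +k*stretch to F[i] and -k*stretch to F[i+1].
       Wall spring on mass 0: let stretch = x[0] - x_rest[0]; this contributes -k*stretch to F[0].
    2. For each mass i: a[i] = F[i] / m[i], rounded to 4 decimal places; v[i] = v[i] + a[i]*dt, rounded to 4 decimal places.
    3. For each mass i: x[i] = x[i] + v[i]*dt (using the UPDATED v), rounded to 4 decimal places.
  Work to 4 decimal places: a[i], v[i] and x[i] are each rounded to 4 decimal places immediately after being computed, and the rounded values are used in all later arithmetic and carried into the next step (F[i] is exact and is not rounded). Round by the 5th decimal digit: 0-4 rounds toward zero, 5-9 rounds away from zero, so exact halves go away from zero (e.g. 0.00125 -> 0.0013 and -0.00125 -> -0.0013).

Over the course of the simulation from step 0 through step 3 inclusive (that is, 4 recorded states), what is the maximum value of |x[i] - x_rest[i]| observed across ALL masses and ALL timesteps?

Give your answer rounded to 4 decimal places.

Step 0: x=[7.0000 13.0000] v=[2.0000 0.0000]
Step 1: x=[7.3600 13.0000] v=[1.8000 0.0000]
Step 2: x=[7.6512 13.0144] v=[1.4560 0.0720]
Step 3: x=[7.8509 13.0543] v=[0.9984 0.1994]
Max displacement = 1.8509

Answer: 1.8509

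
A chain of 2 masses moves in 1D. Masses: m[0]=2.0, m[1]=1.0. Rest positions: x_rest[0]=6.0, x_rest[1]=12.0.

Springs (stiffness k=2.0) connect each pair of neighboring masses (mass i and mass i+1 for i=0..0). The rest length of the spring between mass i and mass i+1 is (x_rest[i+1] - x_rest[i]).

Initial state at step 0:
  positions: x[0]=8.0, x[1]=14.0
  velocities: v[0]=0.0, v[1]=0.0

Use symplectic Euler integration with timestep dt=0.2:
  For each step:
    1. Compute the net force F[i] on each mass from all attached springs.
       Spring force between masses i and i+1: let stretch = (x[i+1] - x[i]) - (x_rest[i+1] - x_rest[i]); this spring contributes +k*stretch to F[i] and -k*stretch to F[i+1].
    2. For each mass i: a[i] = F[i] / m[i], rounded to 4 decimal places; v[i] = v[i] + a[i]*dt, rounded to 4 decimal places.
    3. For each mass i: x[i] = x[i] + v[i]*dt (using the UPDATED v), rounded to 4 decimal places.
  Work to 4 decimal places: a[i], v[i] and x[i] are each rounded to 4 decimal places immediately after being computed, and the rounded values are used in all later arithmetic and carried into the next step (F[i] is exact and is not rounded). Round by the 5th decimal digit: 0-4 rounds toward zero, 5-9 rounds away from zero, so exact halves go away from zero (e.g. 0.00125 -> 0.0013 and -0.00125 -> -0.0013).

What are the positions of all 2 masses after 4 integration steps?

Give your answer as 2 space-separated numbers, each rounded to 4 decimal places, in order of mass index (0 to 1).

Step 0: x=[8.0000 14.0000] v=[0.0000 0.0000]
Step 1: x=[8.0000 14.0000] v=[0.0000 0.0000]
Step 2: x=[8.0000 14.0000] v=[0.0000 0.0000]
Step 3: x=[8.0000 14.0000] v=[0.0000 0.0000]
Step 4: x=[8.0000 14.0000] v=[0.0000 0.0000]

Answer: 8.0000 14.0000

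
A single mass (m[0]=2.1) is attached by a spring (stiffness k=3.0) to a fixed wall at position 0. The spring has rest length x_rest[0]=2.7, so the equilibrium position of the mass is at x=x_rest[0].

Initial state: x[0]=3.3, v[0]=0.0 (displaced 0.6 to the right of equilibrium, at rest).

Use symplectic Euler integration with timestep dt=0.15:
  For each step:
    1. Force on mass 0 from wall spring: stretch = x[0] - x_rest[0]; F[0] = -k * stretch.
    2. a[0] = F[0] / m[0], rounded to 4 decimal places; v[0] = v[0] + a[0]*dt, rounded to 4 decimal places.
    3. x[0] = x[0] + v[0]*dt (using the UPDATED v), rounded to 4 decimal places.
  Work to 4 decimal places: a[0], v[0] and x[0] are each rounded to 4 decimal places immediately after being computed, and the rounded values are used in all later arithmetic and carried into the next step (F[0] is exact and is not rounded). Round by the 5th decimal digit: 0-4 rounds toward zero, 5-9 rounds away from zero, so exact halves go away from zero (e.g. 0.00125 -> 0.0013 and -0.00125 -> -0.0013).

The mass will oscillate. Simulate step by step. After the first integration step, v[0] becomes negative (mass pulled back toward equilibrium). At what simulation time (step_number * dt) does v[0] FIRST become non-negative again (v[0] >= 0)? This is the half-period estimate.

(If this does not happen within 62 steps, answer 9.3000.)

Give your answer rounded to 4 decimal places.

Answer: 2.7000

Derivation:
Step 0: x=[3.3000] v=[0.0000]
Step 1: x=[3.2807] v=[-0.1286]
Step 2: x=[3.2428] v=[-0.2530]
Step 3: x=[3.1874] v=[-0.3693]
Step 4: x=[3.1163] v=[-0.4737]
Step 5: x=[3.0319] v=[-0.5629]
Step 6: x=[2.9368] v=[-0.6340]
Step 7: x=[2.8341] v=[-0.6847]
Step 8: x=[2.7271] v=[-0.7134]
Step 9: x=[2.6192] v=[-0.7192]
Step 10: x=[2.5139] v=[-0.7019]
Step 11: x=[2.4146] v=[-0.6620]
Step 12: x=[2.3245] v=[-0.6008]
Step 13: x=[2.2465] v=[-0.5203]
Step 14: x=[2.1830] v=[-0.4231]
Step 15: x=[2.1362] v=[-0.3123]
Step 16: x=[2.1075] v=[-0.1915]
Step 17: x=[2.0978] v=[-0.0645]
Step 18: x=[2.1075] v=[0.0645]
First v>=0 after going negative at step 18, time=2.7000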